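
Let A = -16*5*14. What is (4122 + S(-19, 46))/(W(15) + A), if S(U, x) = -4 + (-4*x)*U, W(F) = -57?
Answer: -7614/1177 ≈ -6.4690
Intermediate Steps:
A = -1120 (A = -80*14 = -1120)
S(U, x) = -4 - 4*U*x
(4122 + S(-19, 46))/(W(15) + A) = (4122 + (-4 - 4*(-19)*46))/(-57 - 1120) = (4122 + (-4 + 3496))/(-1177) = (4122 + 3492)*(-1/1177) = 7614*(-1/1177) = -7614/1177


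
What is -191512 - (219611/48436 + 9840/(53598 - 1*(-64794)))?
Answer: -45759982319279/238934788 ≈ -1.9152e+5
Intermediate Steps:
-191512 - (219611/48436 + 9840/(53598 - 1*(-64794))) = -191512 - (219611*(1/48436) + 9840/(53598 + 64794)) = -191512 - (219611/48436 + 9840/118392) = -191512 - (219611/48436 + 9840*(1/118392)) = -191512 - (219611/48436 + 410/4933) = -191512 - 1*1103199823/238934788 = -191512 - 1103199823/238934788 = -45759982319279/238934788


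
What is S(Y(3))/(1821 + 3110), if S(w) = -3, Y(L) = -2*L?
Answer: -3/4931 ≈ -0.00060840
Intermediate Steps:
S(Y(3))/(1821 + 3110) = -3/(1821 + 3110) = -3/4931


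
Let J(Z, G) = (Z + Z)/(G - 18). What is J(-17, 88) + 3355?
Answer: 117408/35 ≈ 3354.5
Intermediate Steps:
J(Z, G) = 2*Z/(-18 + G) (J(Z, G) = (2*Z)/(-18 + G) = 2*Z/(-18 + G))
J(-17, 88) + 3355 = 2*(-17)/(-18 + 88) + 3355 = 2*(-17)/70 + 3355 = 2*(-17)*(1/70) + 3355 = -17/35 + 3355 = 117408/35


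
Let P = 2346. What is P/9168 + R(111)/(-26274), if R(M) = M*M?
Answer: -1425559/6691112 ≈ -0.21305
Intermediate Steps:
R(M) = M²
P/9168 + R(111)/(-26274) = 2346/9168 + 111²/(-26274) = 2346*(1/9168) + 12321*(-1/26274) = 391/1528 - 4107/8758 = -1425559/6691112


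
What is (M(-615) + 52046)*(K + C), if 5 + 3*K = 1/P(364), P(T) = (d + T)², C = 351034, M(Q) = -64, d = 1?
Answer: 7293014707691132/399675 ≈ 1.8247e+10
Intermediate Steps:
P(T) = (1 + T)²
K = -666124/399675 (K = -5/3 + 1/(3*((1 + 364)²)) = -5/3 + 1/(3*(365²)) = -5/3 + (⅓)/133225 = -5/3 + (⅓)*(1/133225) = -5/3 + 1/399675 = -666124/399675 ≈ -1.6667)
(M(-615) + 52046)*(K + C) = (-64 + 52046)*(-666124/399675 + 351034) = 51982*(140298847826/399675) = 7293014707691132/399675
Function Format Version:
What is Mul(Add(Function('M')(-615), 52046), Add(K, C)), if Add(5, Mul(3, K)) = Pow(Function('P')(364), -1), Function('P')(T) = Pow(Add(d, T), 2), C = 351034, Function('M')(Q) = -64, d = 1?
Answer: Rational(7293014707691132, 399675) ≈ 1.8247e+10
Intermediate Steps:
Function('P')(T) = Pow(Add(1, T), 2)
K = Rational(-666124, 399675) (K = Add(Rational(-5, 3), Mul(Rational(1, 3), Pow(Pow(Add(1, 364), 2), -1))) = Add(Rational(-5, 3), Mul(Rational(1, 3), Pow(Pow(365, 2), -1))) = Add(Rational(-5, 3), Mul(Rational(1, 3), Pow(133225, -1))) = Add(Rational(-5, 3), Mul(Rational(1, 3), Rational(1, 133225))) = Add(Rational(-5, 3), Rational(1, 399675)) = Rational(-666124, 399675) ≈ -1.6667)
Mul(Add(Function('M')(-615), 52046), Add(K, C)) = Mul(Add(-64, 52046), Add(Rational(-666124, 399675), 351034)) = Mul(51982, Rational(140298847826, 399675)) = Rational(7293014707691132, 399675)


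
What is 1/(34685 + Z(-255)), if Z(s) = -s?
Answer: 1/34940 ≈ 2.8621e-5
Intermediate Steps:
1/(34685 + Z(-255)) = 1/(34685 - 1*(-255)) = 1/(34685 + 255) = 1/34940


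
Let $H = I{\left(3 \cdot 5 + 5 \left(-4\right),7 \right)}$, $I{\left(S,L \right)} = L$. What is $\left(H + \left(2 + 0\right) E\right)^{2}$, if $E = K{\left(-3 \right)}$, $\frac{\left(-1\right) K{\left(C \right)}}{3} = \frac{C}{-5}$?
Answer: $\frac{289}{25} \approx 11.56$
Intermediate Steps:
$K{\left(C \right)} = \frac{3 C}{5}$ ($K{\left(C \right)} = - 3 \frac{C}{-5} = - 3 C \left(- \frac{1}{5}\right) = - 3 \left(- \frac{C}{5}\right) = \frac{3 C}{5}$)
$E = - \frac{9}{5}$ ($E = \frac{3}{5} \left(-3\right) = - \frac{9}{5} \approx -1.8$)
$H = 7$
$\left(H + \left(2 + 0\right) E\right)^{2} = \left(7 + \left(2 + 0\right) \left(- \frac{9}{5}\right)\right)^{2} = \left(7 + 2 \left(- \frac{9}{5}\right)\right)^{2} = \left(7 - \frac{18}{5}\right)^{2} = \left(\frac{17}{5}\right)^{2} = \frac{289}{25}$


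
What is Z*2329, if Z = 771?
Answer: 1795659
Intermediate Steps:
Z*2329 = 771*2329 = 1795659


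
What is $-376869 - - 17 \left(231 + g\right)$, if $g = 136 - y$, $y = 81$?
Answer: $-372007$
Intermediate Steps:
$g = 55$ ($g = 136 - 81 = 55$)
$-376869 - - 17 \left(231 + g\right) = -376869 - - 17 \left(231 + 55\right) = -376869 - \left(-17\right) 286 = -376869 - -4862 = -376869 + 4862 = -372007$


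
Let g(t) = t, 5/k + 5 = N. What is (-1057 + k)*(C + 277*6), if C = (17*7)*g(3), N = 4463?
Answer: -3171243973/1486 ≈ -2.1341e+6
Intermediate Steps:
k = 5/4458 (k = 5/(-5 + 4463) = 5/4458 ≈ 0.0011216)
C = 357 (C = (17*7)*3 = 119*3 = 357)
(-1057 + k)*(C + 277*6) = (-1057 + 5/4458)*(357 + 277*6) = -4712101*(357 + 1662)/4458 = -4712101/4458*2019 = -3171243973/1486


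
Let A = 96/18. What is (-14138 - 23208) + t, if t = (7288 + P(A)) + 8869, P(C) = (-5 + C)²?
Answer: -190700/9 ≈ -21189.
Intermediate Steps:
A = 16/3 (A = 96*(1/18) = 16/3 ≈ 5.3333)
t = 145414/9 (t = (7288 + (-5 + 16/3)²) + 8869 = (7288 + (⅓)²) + 8869 = (7288 + ⅑) + 8869 = 65593/9 + 8869 = 145414/9 ≈ 16157.)
(-14138 - 23208) + t = (-14138 - 23208) + 145414/9 = -37346 + 145414/9 = -190700/9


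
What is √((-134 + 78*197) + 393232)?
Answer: 28*√521 ≈ 639.11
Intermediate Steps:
√((-134 + 78*197) + 393232) = √((-134 + 15366) + 393232) = √(15232 + 393232) = √408464 = 28*√521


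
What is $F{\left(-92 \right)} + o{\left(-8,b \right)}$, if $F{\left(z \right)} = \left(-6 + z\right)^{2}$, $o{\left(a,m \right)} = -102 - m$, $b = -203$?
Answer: $9705$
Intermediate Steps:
$F{\left(-92 \right)} + o{\left(-8,b \right)} = \left(-6 - 92\right)^{2} - -101 = \left(-98\right)^{2} + \left(-102 + 203\right) = 9604 + 101 = 9705$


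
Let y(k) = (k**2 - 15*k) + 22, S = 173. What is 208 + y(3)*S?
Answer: -2214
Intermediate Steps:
y(k) = 22 + k**2 - 15*k
208 + y(3)*S = 208 + (22 + 3**2 - 15*3)*173 = 208 + (22 + 9 - 45)*173 = 208 - 14*173 = 208 - 2422 = -2214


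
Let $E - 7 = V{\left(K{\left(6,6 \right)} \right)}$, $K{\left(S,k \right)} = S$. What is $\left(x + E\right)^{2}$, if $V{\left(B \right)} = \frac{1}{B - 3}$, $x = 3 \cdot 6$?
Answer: $\frac{5776}{9} \approx 641.78$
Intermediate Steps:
$x = 18$
$V{\left(B \right)} = \frac{1}{-3 + B}$
$E = \frac{22}{3}$ ($E = 7 + \frac{1}{-3 + 6} = 7 + \frac{1}{3} = \frac{22}{3} \approx 7.3333$)
$\left(x + E\right)^{2} = \left(18 + \frac{22}{3}\right)^{2} = \left(\frac{76}{3}\right)^{2} = \frac{5776}{9}$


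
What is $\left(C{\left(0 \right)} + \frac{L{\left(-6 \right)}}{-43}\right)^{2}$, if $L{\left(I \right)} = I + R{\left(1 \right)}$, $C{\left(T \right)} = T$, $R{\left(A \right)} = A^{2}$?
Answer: $\frac{25}{1849} \approx 0.013521$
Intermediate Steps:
$L{\left(I \right)} = 1 + I$ ($L{\left(I \right)} = I + 1^{2} = I + 1 = 1 + I$)
$\left(C{\left(0 \right)} + \frac{L{\left(-6 \right)}}{-43}\right)^{2} = \left(0 + \frac{1 - 6}{-43}\right)^{2} = \left(0 - - \frac{5}{43}\right)^{2} = \left(0 + \frac{5}{43}\right)^{2} = \left(\frac{5}{43}\right)^{2} = \frac{25}{1849}$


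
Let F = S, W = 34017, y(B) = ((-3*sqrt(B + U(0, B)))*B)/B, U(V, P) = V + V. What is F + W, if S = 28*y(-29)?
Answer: 34017 - 84*I*sqrt(29) ≈ 34017.0 - 452.35*I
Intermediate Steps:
U(V, P) = 2*V
y(B) = -3*sqrt(B) (y(B) = ((-3*sqrt(B + 2*0))*B)/B = ((-3*sqrt(B + 0))*B)/B = ((-3*sqrt(B))*B)/B = (-3*B**(3/2))/B = -3*sqrt(B))
S = -84*I*sqrt(29) (S = 28*(-3*I*sqrt(29)) = -84*I*sqrt(29) ≈ -452.35*I)
F = -84*I*sqrt(29) ≈ -452.35*I
F + W = -84*I*sqrt(29) + 34017 = 34017 - 84*I*sqrt(29)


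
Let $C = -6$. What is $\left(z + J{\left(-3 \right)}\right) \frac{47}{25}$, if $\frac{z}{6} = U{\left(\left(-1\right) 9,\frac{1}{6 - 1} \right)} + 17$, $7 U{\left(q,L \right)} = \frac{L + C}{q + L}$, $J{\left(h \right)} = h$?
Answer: $\frac{720651}{3850} \approx 187.18$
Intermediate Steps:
$U{\left(q,L \right)} = \frac{-6 + L}{7 \left(L + q\right)}$ ($U{\left(q,L \right)} = \frac{\left(L - 6\right) \frac{1}{q + L}}{7} = \frac{\left(-6 + L\right) \frac{1}{L + q}}{7} = \frac{\frac{1}{L + q} \left(-6 + L\right)}{7} = \frac{-6 + L}{7 \left(L + q\right)}$)
$z = \frac{15795}{154}$ ($z = 6 \left(\frac{-6 + \frac{1}{6 - 1}}{7 \left(\frac{1}{6 - 1} - 9\right)} + 17\right) = 6 \left(\frac{-6 + \frac{1}{5}}{7 \left(\frac{1}{5} - 9\right)} + 17\right) = 6 \left(\frac{1}{7} \frac{1}{- \frac{44}{5}} \left(- \frac{29}{5}\right) + 17\right) = 6 \left(\frac{1}{7} \left(- \frac{5}{44}\right) \left(- \frac{29}{5}\right) + 17\right) = 6 \left(\frac{29}{308} + 17\right) = 6 \cdot \frac{5265}{308} = \frac{15795}{154} \approx 102.56$)
$\left(z + J{\left(-3 \right)}\right) \frac{47}{25} = \left(\frac{15795}{154} - 3\right) \frac{47}{25} = \frac{15333 \cdot 47 \cdot \frac{1}{25}}{154} = \frac{15333}{154} \cdot \frac{47}{25} = \frac{720651}{3850}$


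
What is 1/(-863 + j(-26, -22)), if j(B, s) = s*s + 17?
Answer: -1/362 ≈ -0.0027624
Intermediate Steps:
j(B, s) = 17 + s² (j(B, s) = s² + 17 = 17 + s²)
1/(-863 + j(-26, -22)) = 1/(-863 + (17 + (-22)²)) = 1/(-863 + (17 + 484)) = 1/(-863 + 501) = 1/(-362) = -1/362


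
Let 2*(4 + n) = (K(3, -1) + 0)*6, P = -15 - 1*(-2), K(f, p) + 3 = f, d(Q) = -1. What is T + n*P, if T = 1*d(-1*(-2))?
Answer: 51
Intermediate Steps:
K(f, p) = -3 + f
P = -13 (P = -15 + 2 = -13)
T = -1 (T = 1*(-1) = -1)
n = -4 (n = -4 + (((-3 + 3) + 0)*6)/2 = -4 + ((0 + 0)*6)/2 = -4 + (0*6)/2 = -4 + (½)*0 = -4 + 0 = -4)
T + n*P = -1 - 4*(-13) = -1 + 52 = 51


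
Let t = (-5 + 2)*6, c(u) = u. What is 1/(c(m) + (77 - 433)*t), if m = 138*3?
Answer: 1/6822 ≈ 0.00014658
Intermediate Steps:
m = 414
t = -18 (t = -3*6 = -18)
1/(c(m) + (77 - 433)*t) = 1/(414 + (77 - 433)*(-18)) = 1/(414 - 356*(-18)) = 1/(414 + 6408) = 1/6822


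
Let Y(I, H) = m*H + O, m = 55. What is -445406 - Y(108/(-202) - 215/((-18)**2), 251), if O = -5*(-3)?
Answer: -459226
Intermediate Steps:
O = 15
Y(I, H) = 15 + 55*H (Y(I, H) = 55*H + 15 = 15 + 55*H)
-445406 - Y(108/(-202) - 215/((-18)**2), 251) = -445406 - (15 + 55*251) = -445406 - (15 + 13805) = -445406 - 1*13820 = -445406 - 13820 = -459226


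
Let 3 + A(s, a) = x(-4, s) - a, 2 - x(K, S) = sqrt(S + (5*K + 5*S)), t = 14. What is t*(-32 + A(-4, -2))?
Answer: -434 - 28*I*sqrt(11) ≈ -434.0 - 92.865*I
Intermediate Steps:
x(K, S) = 2 - sqrt(5*K + 6*S) (x(K, S) = 2 - sqrt(S + (5*K + 5*S)) = 2 - sqrt(5*K + 6*S))
A(s, a) = -1 - a - sqrt(-20 + 6*s) (A(s, a) = -3 + ((2 - sqrt(5*(-4) + 6*s)) - a) = -3 + ((2 - sqrt(-20 + 6*s)) - a) = -3 + (2 - a - sqrt(-20 + 6*s)) = -1 - a - sqrt(-20 + 6*s))
t*(-32 + A(-4, -2)) = 14*(-32 + (-1 - 1*(-2) - sqrt(-20 + 6*(-4)))) = 14*(-32 + (-1 + 2 - sqrt(-20 - 24))) = 14*(-32 + (-1 + 2 - sqrt(-44))) = 14*(-32 + (-1 + 2 - 2*I*sqrt(11))) = 14*(-32 + (1 - 2*I*sqrt(11))) = 14*(-31 - 2*I*sqrt(11)) = -434 - 28*I*sqrt(11)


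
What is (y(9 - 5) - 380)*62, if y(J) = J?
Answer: -23312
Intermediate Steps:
(y(9 - 5) - 380)*62 = ((9 - 5) - 380)*62 = (4 - 380)*62 = -376*62 = -23312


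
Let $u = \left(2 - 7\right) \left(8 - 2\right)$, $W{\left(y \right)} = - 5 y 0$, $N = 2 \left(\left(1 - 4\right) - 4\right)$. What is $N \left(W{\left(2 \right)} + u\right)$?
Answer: $420$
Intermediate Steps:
$N = -14$ ($N = 2 \left(-3 - 4\right) = 2 \left(-7\right) = -14$)
$W{\left(y \right)} = 0$
$u = -30$ ($u = \left(-5\right) 6 = -30$)
$N \left(W{\left(2 \right)} + u\right) = - 14 \left(0 - 30\right) = \left(-14\right) \left(-30\right) = 420$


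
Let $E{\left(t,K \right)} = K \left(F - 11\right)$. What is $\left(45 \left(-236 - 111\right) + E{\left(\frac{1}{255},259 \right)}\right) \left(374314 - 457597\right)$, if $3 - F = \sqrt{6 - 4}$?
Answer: $1473026421 + 21570297 \sqrt{2} \approx 1.5035 \cdot 10^{9}$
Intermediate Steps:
$F = 3 - \sqrt{2}$ ($F = 3 - \sqrt{6 - 4} = 3 - \sqrt{2} \approx 1.5858$)
$E{\left(t,K \right)} = K \left(-8 - \sqrt{2}\right)$ ($E{\left(t,K \right)} = K \left(\left(3 - \sqrt{2}\right) - 11\right) = K \left(-8 - \sqrt{2}\right)$)
$\left(45 \left(-236 - 111\right) + E{\left(\frac{1}{255},259 \right)}\right) \left(374314 - 457597\right) = \left(45 \left(-236 - 111\right) - 259 \left(8 + \sqrt{2}\right)\right) \left(374314 - 457597\right) = \left(45 \left(-347\right) - \left(2072 + 259 \sqrt{2}\right)\right) \left(-83283\right) = \left(-15615 - \left(2072 + 259 \sqrt{2}\right)\right) \left(-83283\right) = \left(-17687 - 259 \sqrt{2}\right) \left(-83283\right) = 1473026421 + 21570297 \sqrt{2}$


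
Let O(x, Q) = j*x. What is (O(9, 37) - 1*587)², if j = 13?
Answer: 220900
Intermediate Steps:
O(x, Q) = 13*x
(O(9, 37) - 1*587)² = (13*9 - 1*587)² = (117 - 587)² = (-470)² = 220900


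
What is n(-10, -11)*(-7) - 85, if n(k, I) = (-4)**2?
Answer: -197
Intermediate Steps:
n(k, I) = 16
n(-10, -11)*(-7) - 85 = 16*(-7) - 85 = -112 - 85 = -197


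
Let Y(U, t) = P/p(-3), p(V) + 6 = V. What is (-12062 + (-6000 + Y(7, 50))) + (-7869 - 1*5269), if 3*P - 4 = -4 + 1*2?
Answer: -842402/27 ≈ -31200.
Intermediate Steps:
p(V) = -6 + V
P = ⅔ (P = 4/3 + (-4 + 1*2)/3 = 4/3 + (-4 + 2)/3 = 4/3 + (⅓)*(-2) = 4/3 - ⅔ = ⅔ ≈ 0.66667)
Y(U, t) = -2/27 (Y(U, t) = 2/(3*(-6 - 3)) = (⅔)/(-9) = (⅔)*(-⅑) = -2/27)
(-12062 + (-6000 + Y(7, 50))) + (-7869 - 1*5269) = (-12062 + (-6000 - 2/27)) + (-7869 - 1*5269) = (-12062 - 162002/27) + (-7869 - 5269) = -487676/27 - 13138 = -842402/27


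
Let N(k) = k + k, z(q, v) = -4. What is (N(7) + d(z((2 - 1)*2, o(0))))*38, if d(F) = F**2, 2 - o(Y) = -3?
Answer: 1140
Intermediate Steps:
o(Y) = 5 (o(Y) = 2 - 1*(-3) = 2 + 3 = 5)
N(k) = 2*k
(N(7) + d(z((2 - 1)*2, o(0))))*38 = (2*7 + (-4)**2)*38 = (14 + 16)*38 = 30*38 = 1140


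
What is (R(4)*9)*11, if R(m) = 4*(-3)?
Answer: -1188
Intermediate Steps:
R(m) = -12
(R(4)*9)*11 = -12*9*11 = -108*11 = -1188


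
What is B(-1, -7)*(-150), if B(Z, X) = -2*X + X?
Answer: -1050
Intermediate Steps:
B(Z, X) = -X
B(-1, -7)*(-150) = -1*(-7)*(-150) = 7*(-150) = -1050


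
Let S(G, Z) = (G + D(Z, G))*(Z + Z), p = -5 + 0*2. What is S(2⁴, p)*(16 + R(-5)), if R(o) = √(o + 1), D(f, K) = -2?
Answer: -2240 - 280*I ≈ -2240.0 - 280.0*I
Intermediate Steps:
p = -5 (p = -5 + 0 = -5)
S(G, Z) = 2*Z*(-2 + G) (S(G, Z) = (G - 2)*(Z + Z) = (-2 + G)*(2*Z) = 2*Z*(-2 + G))
R(o) = √(1 + o)
S(2⁴, p)*(16 + R(-5)) = (2*(-5)*(-2 + 2⁴))*(16 + √(1 - 5)) = (2*(-5)*(-2 + 16))*(16 + √(-4)) = (2*(-5)*14)*(16 + 2*I) = -140*(16 + 2*I) = -2240 - 280*I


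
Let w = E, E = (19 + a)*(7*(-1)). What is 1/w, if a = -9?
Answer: -1/70 ≈ -0.014286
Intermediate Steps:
E = -70 (E = (19 - 9)*(7*(-1)) = 10*(-7) = -70)
w = -70
1/w = 1/(-70) = -1/70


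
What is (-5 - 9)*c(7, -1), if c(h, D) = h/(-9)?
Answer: 98/9 ≈ 10.889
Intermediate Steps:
c(h, D) = -h/9 (c(h, D) = h*(-1/9) = -h/9)
(-5 - 9)*c(7, -1) = (-5 - 9)*(-1/9*7) = -14*(-7/9) = 98/9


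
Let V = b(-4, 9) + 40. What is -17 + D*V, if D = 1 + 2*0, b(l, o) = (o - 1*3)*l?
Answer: -1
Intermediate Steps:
b(l, o) = l*(-3 + o) (b(l, o) = (o - 3)*l = (-3 + o)*l = l*(-3 + o))
D = 1 (D = 1 + 0 = 1)
V = 16 (V = -4*(-3 + 9) + 40 = -4*6 + 40 = -24 + 40 = 16)
-17 + D*V = -17 + 1*16 = -17 + 16 = -1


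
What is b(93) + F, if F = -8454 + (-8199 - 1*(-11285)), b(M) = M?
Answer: -5275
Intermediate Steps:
F = -5368 (F = -8454 + (-8199 + 11285) = -8454 + 3086 = -5368)
b(93) + F = 93 - 5368 = -5275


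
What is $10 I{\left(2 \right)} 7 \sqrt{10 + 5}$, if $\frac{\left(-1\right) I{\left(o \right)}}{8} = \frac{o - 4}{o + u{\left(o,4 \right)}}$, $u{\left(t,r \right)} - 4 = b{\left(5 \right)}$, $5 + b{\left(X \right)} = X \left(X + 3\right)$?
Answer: $\frac{1120 \sqrt{15}}{41} \approx 105.8$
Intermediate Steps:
$b{\left(X \right)} = -5 + X \left(3 + X\right)$ ($b{\left(X \right)} = -5 + X \left(X + 3\right) = -5 + X \left(3 + X\right)$)
$u{\left(t,r \right)} = 39$ ($u{\left(t,r \right)} = 4 + \left(-5 + 5^{2} + 3 \cdot 5\right) = 4 + \left(-5 + 25 + 15\right) = 4 + 35 = 39$)
$I{\left(o \right)} = - \frac{8 \left(-4 + o\right)}{39 + o}$ ($I{\left(o \right)} = - 8 \frac{o - 4}{o + 39} = - 8 \frac{-4 + o}{39 + o} = - \frac{8 \left(-4 + o\right)}{39 + o}$)
$10 I{\left(2 \right)} 7 \sqrt{10 + 5} = 10 \frac{8 \left(4 - 2\right)}{39 + 2} \cdot 7 \sqrt{10 + 5} = 10 \frac{8 \left(4 - 2\right)}{41} \cdot 7 \sqrt{15} = 10 \cdot 8 \cdot \frac{1}{41} \cdot 2 \cdot 7 \sqrt{15} = 10 \cdot \frac{16}{41} \cdot 7 \sqrt{15} = 10 \cdot \frac{112}{41} \sqrt{15} = \frac{1120 \sqrt{15}}{41}$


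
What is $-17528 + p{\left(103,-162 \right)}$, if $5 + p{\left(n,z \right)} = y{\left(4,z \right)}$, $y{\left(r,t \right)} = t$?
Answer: $-17695$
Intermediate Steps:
$p{\left(n,z \right)} = -5 + z$
$-17528 + p{\left(103,-162 \right)} = -17528 - 167 = -17695$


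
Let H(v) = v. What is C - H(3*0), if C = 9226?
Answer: 9226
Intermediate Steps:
C - H(3*0) = 9226 - 3*0 = 9226 - 1*0 = 9226 + 0 = 9226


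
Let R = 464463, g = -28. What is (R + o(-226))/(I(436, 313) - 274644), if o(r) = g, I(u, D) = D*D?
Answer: -92887/35335 ≈ -2.6288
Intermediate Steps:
I(u, D) = D²
o(r) = -28
(R + o(-226))/(I(436, 313) - 274644) = (464463 - 28)/(313² - 274644) = 464435/(97969 - 274644) = 464435/(-176675) = 464435*(-1/176675) = -92887/35335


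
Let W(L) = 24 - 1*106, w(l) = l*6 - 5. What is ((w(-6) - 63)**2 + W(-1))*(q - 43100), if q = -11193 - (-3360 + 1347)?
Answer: -561173520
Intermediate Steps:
q = -9180 (q = -11193 - 1*(-2013) = -11193 + 2013 = -9180)
w(l) = -5 + 6*l (w(l) = 6*l - 5 = -5 + 6*l)
W(L) = -82 (W(L) = 24 - 106 = -82)
((w(-6) - 63)**2 + W(-1))*(q - 43100) = (((-5 + 6*(-6)) - 63)**2 - 82)*(-9180 - 43100) = (((-5 - 36) - 63)**2 - 82)*(-52280) = ((-41 - 63)**2 - 82)*(-52280) = ((-104)**2 - 82)*(-52280) = (10816 - 82)*(-52280) = 10734*(-52280) = -561173520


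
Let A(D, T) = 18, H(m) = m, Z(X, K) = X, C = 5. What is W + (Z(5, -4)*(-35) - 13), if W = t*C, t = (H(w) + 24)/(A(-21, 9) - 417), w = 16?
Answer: -75212/399 ≈ -188.50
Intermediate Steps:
t = -40/399 (t = (16 + 24)/(18 - 417) = 40/(-399) = 40*(-1/399) = -40/399 ≈ -0.10025)
W = -200/399 (W = -40/399*5 = -200/399 ≈ -0.50125)
W + (Z(5, -4)*(-35) - 13) = -200/399 + (5*(-35) - 13) = -200/399 + (-175 - 13) = -200/399 - 188 = -75212/399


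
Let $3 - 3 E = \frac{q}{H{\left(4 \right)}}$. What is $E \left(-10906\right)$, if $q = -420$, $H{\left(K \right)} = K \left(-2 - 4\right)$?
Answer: $\frac{158137}{3} \approx 52712.0$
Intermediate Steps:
$H{\left(K \right)} = - 6 K$ ($H{\left(K \right)} = K \left(-6\right) = - 6 K$)
$E = - \frac{29}{6}$ ($E = 1 - \frac{\left(-420\right) \frac{1}{\left(-6\right) 4}}{3} = 1 - \frac{\left(-420\right) \frac{1}{-24}}{3} = 1 - \frac{\left(-420\right) \left(- \frac{1}{24}\right)}{3} = 1 - \frac{35}{6} = - \frac{29}{6} \approx -4.8333$)
$E \left(-10906\right) = \left(- \frac{29}{6}\right) \left(-10906\right) = \frac{158137}{3}$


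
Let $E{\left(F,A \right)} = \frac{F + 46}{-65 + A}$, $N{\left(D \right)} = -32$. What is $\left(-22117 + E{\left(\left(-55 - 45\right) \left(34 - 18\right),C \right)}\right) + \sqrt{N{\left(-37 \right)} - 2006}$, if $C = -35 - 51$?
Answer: $- \frac{3338113}{151} + i \sqrt{2038} \approx -22107.0 + 45.144 i$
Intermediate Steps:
$C = -86$ ($C = -35 - 51 = -86$)
$E{\left(F,A \right)} = \frac{46 + F}{-65 + A}$
$\left(-22117 + E{\left(\left(-55 - 45\right) \left(34 - 18\right),C \right)}\right) + \sqrt{N{\left(-37 \right)} - 2006} = \left(-22117 + \frac{46 + \left(-55 - 45\right) \left(34 - 18\right)}{-65 - 86}\right) + \sqrt{-32 - 2006} = \left(-22117 + \frac{46 - 1600}{-151}\right) + \sqrt{-2038} = \left(-22117 - \frac{46 - 1600}{151}\right) + i \sqrt{2038} = \left(-22117 - - \frac{1554}{151}\right) + i \sqrt{2038} = \left(-22117 + \frac{1554}{151}\right) + i \sqrt{2038} = - \frac{3338113}{151} + i \sqrt{2038}$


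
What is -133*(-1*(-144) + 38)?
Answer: -24206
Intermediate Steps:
-133*(-1*(-144) + 38) = -133*(144 + 38) = -133*182 = -24206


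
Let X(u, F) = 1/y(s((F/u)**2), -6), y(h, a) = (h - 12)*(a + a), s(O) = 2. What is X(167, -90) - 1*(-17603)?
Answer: 2112361/120 ≈ 17603.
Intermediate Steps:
y(h, a) = 2*a*(-12 + h) (y(h, a) = (-12 + h)*(2*a) = 2*a*(-12 + h))
X(u, F) = 1/120 (X(u, F) = 1/(2*(-6)*(-12 + 2)) = 1/(2*(-6)*(-10)) = 1/120)
X(167, -90) - 1*(-17603) = 1/120 - 1*(-17603) = 1/120 + 17603 = 2112361/120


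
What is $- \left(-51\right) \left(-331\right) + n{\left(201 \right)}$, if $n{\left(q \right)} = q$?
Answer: $-16680$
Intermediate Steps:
$- \left(-51\right) \left(-331\right) + n{\left(201 \right)} = - \left(-51\right) \left(-331\right) + 201 = \left(-1\right) 16881 + 201 = -16881 + 201 = -16680$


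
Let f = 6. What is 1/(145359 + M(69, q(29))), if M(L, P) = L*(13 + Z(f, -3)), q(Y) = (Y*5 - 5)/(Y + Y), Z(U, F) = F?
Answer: 1/146049 ≈ 6.8470e-6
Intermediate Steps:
q(Y) = (-5 + 5*Y)/(2*Y) (q(Y) = (5*Y - 5)/((2*Y)) = (-5 + 5*Y)*(1/(2*Y)) = (-5 + 5*Y)/(2*Y))
M(L, P) = 10*L (M(L, P) = L*(13 - 3) = L*10 = 10*L)
1/(145359 + M(69, q(29))) = 1/(145359 + 10*69) = 1/(145359 + 690) = 1/146049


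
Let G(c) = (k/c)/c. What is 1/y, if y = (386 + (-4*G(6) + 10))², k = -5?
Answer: 81/12737761 ≈ 6.3590e-6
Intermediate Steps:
G(c) = -5/c² (G(c) = (-5/c)/c = -5/c²)
y = 12737761/81 (y = (386 + (-(-20)/6² + 10))² = (386 + (-(-20)/36 + 10))² = (386 + (-4*(-5/36) + 10))² = (386 + (5/9 + 10))² = (386 + 95/9)² = (3569/9)² = 12737761/81 ≈ 1.5726e+5)
1/y = 1/(12737761/81) = 81/12737761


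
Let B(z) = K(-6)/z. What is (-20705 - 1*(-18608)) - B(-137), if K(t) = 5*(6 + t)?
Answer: -2097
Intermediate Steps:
K(t) = 30 + 5*t
B(z) = 0 (B(z) = (30 + 5*(-6))/z = (30 - 30)/z = 0/z = 0)
(-20705 - 1*(-18608)) - B(-137) = (-20705 - 1*(-18608)) - 1*0 = (-20705 + 18608) + 0 = -2097 + 0 = -2097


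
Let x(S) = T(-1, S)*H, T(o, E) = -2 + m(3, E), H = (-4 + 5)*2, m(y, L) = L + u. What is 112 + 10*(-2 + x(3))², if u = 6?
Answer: 1552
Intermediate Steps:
m(y, L) = 6 + L (m(y, L) = L + 6 = 6 + L)
H = 2 (H = 1*2 = 2)
T(o, E) = 4 + E (T(o, E) = -2 + (6 + E) = 4 + E)
x(S) = 8 + 2*S (x(S) = (4 + S)*2 = 8 + 2*S)
112 + 10*(-2 + x(3))² = 112 + 10*(-2 + (8 + 2*3))² = 112 + 10*(-2 + (8 + 6))² = 112 + 10*(-2 + 14)² = 112 + 10*12² = 112 + 10*144 = 112 + 1440 = 1552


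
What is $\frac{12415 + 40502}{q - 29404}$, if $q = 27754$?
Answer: $- \frac{17639}{550} \approx -32.071$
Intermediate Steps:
$\frac{12415 + 40502}{q - 29404} = \frac{12415 + 40502}{27754 - 29404} = \frac{52917}{-1650} = 52917 \left(- \frac{1}{1650}\right) = - \frac{17639}{550}$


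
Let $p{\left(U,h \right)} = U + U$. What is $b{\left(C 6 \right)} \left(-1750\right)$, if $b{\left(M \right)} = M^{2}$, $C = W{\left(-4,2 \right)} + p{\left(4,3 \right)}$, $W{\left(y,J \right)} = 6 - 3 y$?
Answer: $-42588000$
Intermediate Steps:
$p{\left(U,h \right)} = 2 U$
$C = 26$ ($C = \left(6 - -12\right) + 2 \cdot 4 = \left(6 + 12\right) + 8 = 18 + 8 = 26$)
$b{\left(C 6 \right)} \left(-1750\right) = \left(26 \cdot 6\right)^{2} \left(-1750\right) = 156^{2} \left(-1750\right) = 24336 \left(-1750\right) = -42588000$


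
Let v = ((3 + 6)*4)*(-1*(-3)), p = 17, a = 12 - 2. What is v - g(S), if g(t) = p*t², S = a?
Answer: -1592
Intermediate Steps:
a = 10
S = 10
g(t) = 17*t²
v = 108 (v = (9*4)*3 = 36*3 = 108)
v - g(S) = 108 - 17*10² = 108 - 17*100 = 108 - 1*1700 = 108 - 1700 = -1592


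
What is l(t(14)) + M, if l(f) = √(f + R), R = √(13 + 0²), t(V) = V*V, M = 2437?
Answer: 2437 + √(196 + √13) ≈ 2451.1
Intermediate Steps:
t(V) = V²
R = √13 (R = √(13 + 0) = √13 ≈ 3.6056)
l(f) = √(f + √13)
l(t(14)) + M = √(14² + √13) + 2437 = √(196 + √13) + 2437 = 2437 + √(196 + √13)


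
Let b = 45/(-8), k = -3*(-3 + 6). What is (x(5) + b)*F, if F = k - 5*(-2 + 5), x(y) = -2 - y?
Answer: 303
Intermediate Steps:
k = -9 (k = -3*3 = -9)
b = -45/8 (b = 45*(-⅛) = -45/8 ≈ -5.6250)
F = -24 (F = -9 - 5*(-2 + 5) = -9 - 5*3 = -9 - 1*15 = -9 - 15 = -24)
(x(5) + b)*F = ((-2 - 1*5) - 45/8)*(-24) = ((-2 - 5) - 45/8)*(-24) = (-7 - 45/8)*(-24) = -101/8*(-24) = 303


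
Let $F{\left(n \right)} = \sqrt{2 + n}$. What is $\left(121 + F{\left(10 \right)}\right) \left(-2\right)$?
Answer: $-242 - 4 \sqrt{3} \approx -248.93$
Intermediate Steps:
$\left(121 + F{\left(10 \right)}\right) \left(-2\right) = \left(121 + \sqrt{2 + 10}\right) \left(-2\right) = \left(121 + \sqrt{12}\right) \left(-2\right) = \left(121 + 2 \sqrt{3}\right) \left(-2\right) = -242 - 4 \sqrt{3}$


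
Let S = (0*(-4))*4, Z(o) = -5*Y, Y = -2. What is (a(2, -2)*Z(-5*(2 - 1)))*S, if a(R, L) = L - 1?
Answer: 0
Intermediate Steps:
Z(o) = 10 (Z(o) = -5*(-2) = 10)
a(R, L) = -1 + L
S = 0 (S = 0*4 = 0)
(a(2, -2)*Z(-5*(2 - 1)))*S = ((-1 - 2)*10)*0 = -3*10*0 = -30*0 = 0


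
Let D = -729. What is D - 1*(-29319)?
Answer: 28590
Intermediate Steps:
D - 1*(-29319) = -729 - 1*(-29319) = -729 + 29319 = 28590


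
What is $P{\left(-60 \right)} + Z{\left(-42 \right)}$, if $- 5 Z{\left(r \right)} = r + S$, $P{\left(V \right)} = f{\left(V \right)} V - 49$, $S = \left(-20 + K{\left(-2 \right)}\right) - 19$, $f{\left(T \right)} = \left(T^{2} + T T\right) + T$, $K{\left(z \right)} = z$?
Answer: $- \frac{2142162}{5} \approx -4.2843 \cdot 10^{5}$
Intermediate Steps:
$f{\left(T \right)} = T + 2 T^{2}$ ($f{\left(T \right)} = \left(T^{2} + T^{2}\right) + T = 2 T^{2} + T = T + 2 T^{2}$)
$S = -41$ ($S = \left(-20 - 2\right) - 19 = -22 - 19 = -41$)
$P{\left(V \right)} = -49 + V^{2} \left(1 + 2 V\right)$ ($P{\left(V \right)} = V \left(1 + 2 V\right) V - 49 = V^{2} \left(1 + 2 V\right) - 49 = -49 + V^{2} \left(1 + 2 V\right)$)
$Z{\left(r \right)} = \frac{41}{5} - \frac{r}{5}$ ($Z{\left(r \right)} = - \frac{r - 41}{5} = - \frac{-41 + r}{5} = \frac{41}{5} - \frac{r}{5}$)
$P{\left(-60 \right)} + Z{\left(-42 \right)} = \left(-49 + \left(-60\right)^{2} \left(1 + 2 \left(-60\right)\right)\right) + \left(\frac{41}{5} - - \frac{42}{5}\right) = \left(-49 + 3600 \left(1 - 120\right)\right) + \left(\frac{41}{5} + \frac{42}{5}\right) = \left(-49 + 3600 \left(-119\right)\right) + \frac{83}{5} = \left(-49 - 428400\right) + \frac{83}{5} = -428449 + \frac{83}{5} = - \frac{2142162}{5}$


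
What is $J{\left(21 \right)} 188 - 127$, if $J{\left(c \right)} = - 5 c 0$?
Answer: $-127$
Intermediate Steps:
$J{\left(c \right)} = 0$
$J{\left(21 \right)} 188 - 127 = 0 \cdot 188 - 127 = 0 - 127 = -127$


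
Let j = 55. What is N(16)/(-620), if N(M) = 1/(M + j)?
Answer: -1/44020 ≈ -2.2717e-5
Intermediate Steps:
N(M) = 1/(55 + M) (N(M) = 1/(M + 55) = 1/(55 + M))
N(16)/(-620) = 1/((55 + 16)*(-620)) = -1/620/71 = (1/71)*(-1/620) = -1/44020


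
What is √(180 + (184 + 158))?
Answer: 3*√58 ≈ 22.847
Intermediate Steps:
√(180 + (184 + 158)) = √(180 + 342) = √522 = 3*√58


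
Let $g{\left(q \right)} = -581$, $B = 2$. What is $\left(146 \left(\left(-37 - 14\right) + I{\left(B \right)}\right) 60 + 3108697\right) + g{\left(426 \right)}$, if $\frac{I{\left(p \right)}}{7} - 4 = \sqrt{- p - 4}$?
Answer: $2906636 + 61320 i \sqrt{6} \approx 2.9066 \cdot 10^{6} + 1.502 \cdot 10^{5} i$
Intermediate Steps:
$I{\left(p \right)} = 28 + 7 \sqrt{-4 - p}$ ($I{\left(p \right)} = 28 + 7 \sqrt{- p - 4} = 28 + 7 \sqrt{-4 - p}$)
$\left(146 \left(\left(-37 - 14\right) + I{\left(B \right)}\right) 60 + 3108697\right) + g{\left(426 \right)} = \left(146 \left(\left(-37 - 14\right) + \left(28 + 7 \sqrt{-4 - 2}\right)\right) 60 + 3108697\right) - 581 = \left(146 \left(-51 + \left(28 + 7 \sqrt{-4 - 2}\right)\right) 60 + 3108697\right) - 581 = \left(146 \left(-51 + \left(28 + 7 \sqrt{-6}\right)\right) 60 + 3108697\right) - 581 = \left(146 \left(-51 + \left(28 + 7 i \sqrt{6}\right)\right) 60 + 3108697\right) - 581 = \left(146 \left(-23 + 7 i \sqrt{6}\right) 60 + 3108697\right) - 581 = \left(\left(-3358 + 1022 i \sqrt{6}\right) 60 + 3108697\right) - 581 = \left(\left(-201480 + 61320 i \sqrt{6}\right) + 3108697\right) - 581 = \left(2907217 + 61320 i \sqrt{6}\right) - 581 = 2906636 + 61320 i \sqrt{6}$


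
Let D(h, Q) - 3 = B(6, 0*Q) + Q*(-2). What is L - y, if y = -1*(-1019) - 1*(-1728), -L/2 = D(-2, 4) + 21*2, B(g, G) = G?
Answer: -2821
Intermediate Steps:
D(h, Q) = 3 - 2*Q (D(h, Q) = 3 + (0*Q + Q*(-2)) = 3 + (0 - 2*Q) = 3 - 2*Q)
L = -74 (L = -2*((3 - 2*4) + 21*2) = -2*((3 - 8) + 42) = -2*(-5 + 42) = -2*37 = -74)
y = 2747 (y = 1019 + 1728 = 2747)
L - y = -74 - 1*2747 = -74 - 2747 = -2821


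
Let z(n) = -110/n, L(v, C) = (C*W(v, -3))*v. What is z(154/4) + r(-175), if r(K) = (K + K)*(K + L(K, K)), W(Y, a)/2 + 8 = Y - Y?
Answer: 1200928730/7 ≈ 1.7156e+8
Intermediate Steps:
W(Y, a) = -16 (W(Y, a) = -16 + 2*(Y - Y) = -16 + 2*0 = -16 + 0 = -16)
L(v, C) = -16*C*v (L(v, C) = (C*(-16))*v = (-16*C)*v = -16*C*v)
r(K) = 2*K*(K - 16*K²) (r(K) = (K + K)*(K - 16*K*K) = (2*K)*(K - 16*K²) = 2*K*(K - 16*K²))
z(154/4) + r(-175) = -110/(154/4) + (-175)²*(2 - 32*(-175)) = -110/(154*(¼)) + 30625*(2 + 5600) = -110/77/2 + 30625*5602 = -110*2/77 + 171561250 = -20/7 + 171561250 = 1200928730/7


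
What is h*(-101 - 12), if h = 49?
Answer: -5537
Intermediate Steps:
h*(-101 - 12) = 49*(-101 - 12) = 49*(-113) = -5537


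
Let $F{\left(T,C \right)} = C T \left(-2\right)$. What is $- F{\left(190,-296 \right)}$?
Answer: $-112480$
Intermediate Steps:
$F{\left(T,C \right)} = - 2 C T$
$- F{\left(190,-296 \right)} = - \left(-2\right) \left(-296\right) 190 = \left(-1\right) 112480 = -112480$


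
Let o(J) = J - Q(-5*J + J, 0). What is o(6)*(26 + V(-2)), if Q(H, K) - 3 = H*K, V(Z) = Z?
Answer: 72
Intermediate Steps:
Q(H, K) = 3 + H*K
o(J) = -3 + J (o(J) = J - (3 + (-5*J + J)*0) = J - (3 - 4*J*0) = J - (3 + 0) = J - 1*3 = J - 3 = -3 + J)
o(6)*(26 + V(-2)) = (-3 + 6)*(26 - 2) = 3*24 = 72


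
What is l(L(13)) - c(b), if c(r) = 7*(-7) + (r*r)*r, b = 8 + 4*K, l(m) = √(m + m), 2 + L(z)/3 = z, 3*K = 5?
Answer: -83861/27 + √66 ≈ -3097.8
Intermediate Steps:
K = 5/3 (K = (⅓)*5 = 5/3 ≈ 1.6667)
L(z) = -6 + 3*z
l(m) = √2*√m (l(m) = √(2*m) = √2*√m)
b = 44/3 (b = 8 + 4*(5/3) = 8 + 20/3 = 44/3 ≈ 14.667)
c(r) = -49 + r³ (c(r) = -49 + r²*r = -49 + r³)
l(L(13)) - c(b) = √2*√(-6 + 3*13) - (-49 + (44/3)³) = √2*√(-6 + 39) - (-49 + 85184/27) = √2*√33 - 1*83861/27 = √66 - 83861/27 = -83861/27 + √66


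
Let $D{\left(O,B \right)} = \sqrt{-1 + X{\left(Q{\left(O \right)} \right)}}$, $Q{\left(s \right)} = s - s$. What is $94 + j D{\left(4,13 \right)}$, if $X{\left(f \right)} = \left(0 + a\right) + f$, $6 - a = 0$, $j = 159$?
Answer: $94 + 159 \sqrt{5} \approx 449.53$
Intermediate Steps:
$a = 6$ ($a = 6 - 0 = 6 + 0 = 6$)
$Q{\left(s \right)} = 0$
$X{\left(f \right)} = 6 + f$ ($X{\left(f \right)} = \left(0 + 6\right) + f = 6 + f$)
$D{\left(O,B \right)} = \sqrt{5}$ ($D{\left(O,B \right)} = \sqrt{-1 + \left(6 + 0\right)} = \sqrt{-1 + 6} = \sqrt{5}$)
$94 + j D{\left(4,13 \right)} = 94 + 159 \sqrt{5}$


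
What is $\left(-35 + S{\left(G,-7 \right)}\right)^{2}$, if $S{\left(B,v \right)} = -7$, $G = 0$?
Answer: $1764$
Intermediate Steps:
$\left(-35 + S{\left(G,-7 \right)}\right)^{2} = \left(-35 - 7\right)^{2} = \left(-42\right)^{2} = 1764$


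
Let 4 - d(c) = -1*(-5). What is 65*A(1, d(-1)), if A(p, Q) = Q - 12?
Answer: -845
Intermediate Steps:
d(c) = -1 (d(c) = 4 - (-1)*(-5) = 4 - 1*5 = 4 - 5 = -1)
A(p, Q) = -12 + Q
65*A(1, d(-1)) = 65*(-12 - 1) = 65*(-13) = -845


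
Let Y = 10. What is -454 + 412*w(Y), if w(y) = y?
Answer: 3666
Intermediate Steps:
-454 + 412*w(Y) = -454 + 412*10 = -454 + 4120 = 3666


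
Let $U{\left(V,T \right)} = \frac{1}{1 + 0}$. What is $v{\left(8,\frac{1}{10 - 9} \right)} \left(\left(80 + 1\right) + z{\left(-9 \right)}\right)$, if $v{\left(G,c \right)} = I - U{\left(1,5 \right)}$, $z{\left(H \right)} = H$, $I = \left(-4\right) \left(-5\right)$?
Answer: $1368$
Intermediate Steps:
$I = 20$
$U{\left(V,T \right)} = 1$ ($U{\left(V,T \right)} = 1^{-1} = 1$)
$v{\left(G,c \right)} = 19$ ($v{\left(G,c \right)} = 20 - 1 = 19$)
$v{\left(8,\frac{1}{10 - 9} \right)} \left(\left(80 + 1\right) + z{\left(-9 \right)}\right) = 19 \left(\left(80 + 1\right) - 9\right) = 19 \left(81 - 9\right) = 19 \cdot 72 = 1368$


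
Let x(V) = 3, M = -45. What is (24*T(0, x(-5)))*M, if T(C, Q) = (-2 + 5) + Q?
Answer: -6480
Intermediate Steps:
T(C, Q) = 3 + Q
(24*T(0, x(-5)))*M = (24*(3 + 3))*(-45) = (24*6)*(-45) = 144*(-45) = -6480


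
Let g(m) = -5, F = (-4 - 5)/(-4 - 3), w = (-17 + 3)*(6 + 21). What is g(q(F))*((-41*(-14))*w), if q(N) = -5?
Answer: 1084860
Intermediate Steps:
w = -378 (w = -14*27 = -378)
F = 9/7 (F = -9/(-7) = -9*(-⅐) = 9/7 ≈ 1.2857)
g(q(F))*((-41*(-14))*w) = -5*(-41*(-14))*(-378) = -2870*(-378) = -5*(-216972) = 1084860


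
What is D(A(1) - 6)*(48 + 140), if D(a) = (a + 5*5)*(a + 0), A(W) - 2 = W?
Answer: -12408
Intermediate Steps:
A(W) = 2 + W
D(a) = a*(25 + a) (D(a) = (a + 25)*a = (25 + a)*a = a*(25 + a))
D(A(1) - 6)*(48 + 140) = (((2 + 1) - 6)*(25 + ((2 + 1) - 6)))*(48 + 140) = ((3 - 6)*(25 + (3 - 6)))*188 = -3*(25 - 3)*188 = -3*22*188 = -66*188 = -12408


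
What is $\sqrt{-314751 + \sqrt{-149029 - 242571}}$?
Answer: $\sqrt{-314751 + 20 i \sqrt{979}} \approx 0.558 + 561.03 i$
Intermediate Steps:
$\sqrt{-314751 + \sqrt{-149029 - 242571}} = \sqrt{-314751 + \sqrt{-391600}} = \sqrt{-314751 + 20 i \sqrt{979}}$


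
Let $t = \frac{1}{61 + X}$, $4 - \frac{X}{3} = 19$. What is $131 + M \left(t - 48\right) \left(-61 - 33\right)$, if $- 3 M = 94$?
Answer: $- \frac{1692731}{12} \approx -1.4106 \cdot 10^{5}$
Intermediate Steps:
$X = -45$ ($X = 12 - 57 = -45$)
$t = \frac{1}{16}$ ($t = \frac{1}{61 - 45} = \frac{1}{16} \approx 0.0625$)
$M = - \frac{94}{3}$ ($M = \left(- \frac{1}{3}\right) 94 = - \frac{94}{3} \approx -31.333$)
$131 + M \left(t - 48\right) \left(-61 - 33\right) = 131 - \frac{94 \left(\frac{1}{16} - 48\right) \left(-61 - 33\right)}{3} = 131 - \frac{94 \left(\left(- \frac{767}{16}\right) \left(-94\right)\right)}{3} = 131 - \frac{1694303}{12} = - \frac{1692731}{12}$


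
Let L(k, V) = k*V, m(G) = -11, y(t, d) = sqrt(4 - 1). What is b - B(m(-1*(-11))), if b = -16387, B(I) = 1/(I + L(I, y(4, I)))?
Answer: -360515/22 + sqrt(3)/22 ≈ -16387.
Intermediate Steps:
y(t, d) = sqrt(3)
L(k, V) = V*k
B(I) = 1/(I + I*sqrt(3)) (B(I) = 1/(I + sqrt(3)*I) = 1/(I + I*sqrt(3)))
b - B(m(-1*(-11))) = -16387 - 1/((-11)*(1 + sqrt(3))) = -16387 - (-1)/(11*(1 + sqrt(3))) = -16387 + 1/(11*(1 + sqrt(3)))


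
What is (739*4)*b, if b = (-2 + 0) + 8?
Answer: 17736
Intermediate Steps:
b = 6 (b = -2 + 8 = 6)
(739*4)*b = (739*4)*6 = 2956*6 = 17736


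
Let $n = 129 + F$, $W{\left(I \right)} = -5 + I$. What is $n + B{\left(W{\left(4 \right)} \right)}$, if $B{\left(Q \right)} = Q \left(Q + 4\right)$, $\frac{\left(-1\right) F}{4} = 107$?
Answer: $-302$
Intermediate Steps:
$F = -428$ ($F = \left(-4\right) 107 = -428$)
$n = -299$ ($n = 129 - 428 = -299$)
$B{\left(Q \right)} = Q \left(4 + Q\right)$
$n + B{\left(W{\left(4 \right)} \right)} = -299 + \left(-5 + 4\right) \left(4 + \left(-5 + 4\right)\right) = -299 - \left(4 - 1\right) = -299 - 3 = -302$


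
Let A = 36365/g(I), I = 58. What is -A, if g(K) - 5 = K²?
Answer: -36365/3369 ≈ -10.794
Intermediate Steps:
g(K) = 5 + K²
A = 36365/3369 (A = 36365/(5 + 58²) = 36365/(5 + 3364) = 36365/3369 ≈ 10.794)
-A = -1*36365/3369 = -36365/3369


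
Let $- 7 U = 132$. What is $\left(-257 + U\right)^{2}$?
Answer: $\frac{3728761}{49} \approx 76097.0$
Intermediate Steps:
$U = - \frac{132}{7}$ ($U = \left(- \frac{1}{7}\right) 132 = - \frac{132}{7} \approx -18.857$)
$\left(-257 + U\right)^{2} = \left(-257 - \frac{132}{7}\right)^{2} = \left(- \frac{1931}{7}\right)^{2} = \frac{3728761}{49}$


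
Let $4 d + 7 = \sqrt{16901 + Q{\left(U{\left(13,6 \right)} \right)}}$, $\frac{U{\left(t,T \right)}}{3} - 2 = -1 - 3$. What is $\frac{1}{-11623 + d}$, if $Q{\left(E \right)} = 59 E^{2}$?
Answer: $- \frac{46499}{540534494} - \frac{5 \sqrt{761}}{540534494} \approx -8.6279 \cdot 10^{-5}$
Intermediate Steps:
$U{\left(t,T \right)} = -6$ ($U{\left(t,T \right)} = 6 + 3 \left(-1 - 3\right) = 6 + 3 \left(-4\right) = 6 - 12 = -6$)
$d = - \frac{7}{4} + \frac{5 \sqrt{761}}{4}$ ($d = - \frac{7}{4} + \frac{\sqrt{16901 + 59 \left(-6\right)^{2}}}{4} = - \frac{7}{4} + \frac{\sqrt{16901 + 59 \cdot 36}}{4} = - \frac{7}{4} + \frac{\sqrt{16901 + 2124}}{4} = - \frac{7}{4} + \frac{\sqrt{19025}}{4} = - \frac{7}{4} + \frac{5 \sqrt{761}}{4} \approx 32.733$)
$\frac{1}{-11623 + d} = \frac{1}{-11623 - \left(\frac{7}{4} - \frac{5 \sqrt{761}}{4}\right)} = \frac{1}{- \frac{46499}{4} + \frac{5 \sqrt{761}}{4}}$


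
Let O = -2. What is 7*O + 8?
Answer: -6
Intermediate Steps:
7*O + 8 = 7*(-2) + 8 = -14 + 8 = -6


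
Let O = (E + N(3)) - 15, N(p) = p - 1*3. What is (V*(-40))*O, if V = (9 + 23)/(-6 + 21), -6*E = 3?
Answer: 3968/3 ≈ 1322.7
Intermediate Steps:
N(p) = -3 + p (N(p) = p - 3 = -3 + p)
E = -½ (E = -⅙*3 = -½ ≈ -0.50000)
V = 32/15 ≈ 2.1333
O = -31/2 (O = (-½ + (-3 + 3)) - 15 = (-½ + 0) - 15 = -½ - 15 = -31/2 ≈ -15.500)
(V*(-40))*O = ((32/15)*(-40))*(-31/2) = -256/3*(-31/2) = 3968/3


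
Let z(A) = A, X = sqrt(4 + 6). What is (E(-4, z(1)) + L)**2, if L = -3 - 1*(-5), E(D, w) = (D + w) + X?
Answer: (-1 + sqrt(10))**2 ≈ 4.6754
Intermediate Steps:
X = sqrt(10) ≈ 3.1623
E(D, w) = D + w + sqrt(10) (E(D, w) = (D + w) + sqrt(10) = D + w + sqrt(10))
L = 2 (L = -3 + 5 = 2)
(E(-4, z(1)) + L)**2 = ((-4 + 1 + sqrt(10)) + 2)**2 = ((-3 + sqrt(10)) + 2)**2 = (-1 + sqrt(10))**2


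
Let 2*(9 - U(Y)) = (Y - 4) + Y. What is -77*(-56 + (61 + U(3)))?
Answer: -1001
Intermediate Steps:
U(Y) = 11 - Y (U(Y) = 9 - ((Y - 4) + Y)/2 = 9 - ((-4 + Y) + Y)/2 = 9 - (-4 + 2*Y)/2 = 9 + (2 - Y) = 11 - Y)
-77*(-56 + (61 + U(3))) = -77*(-56 + (61 + (11 - 1*3))) = -77*(-56 + (61 + (11 - 3))) = -77*(-56 + (61 + 8)) = -77*(-56 + 69) = -77*13 = -1001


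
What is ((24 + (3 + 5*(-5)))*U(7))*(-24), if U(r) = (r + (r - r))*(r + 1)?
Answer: -2688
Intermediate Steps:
U(r) = r*(1 + r) (U(r) = (r + 0)*(1 + r) = r*(1 + r))
((24 + (3 + 5*(-5)))*U(7))*(-24) = ((24 + (3 + 5*(-5)))*(7*(1 + 7)))*(-24) = ((24 + (3 - 25))*(7*8))*(-24) = ((24 - 22)*56)*(-24) = (2*56)*(-24) = 112*(-24) = -2688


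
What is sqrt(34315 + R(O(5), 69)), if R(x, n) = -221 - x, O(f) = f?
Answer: sqrt(34089) ≈ 184.63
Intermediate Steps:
sqrt(34315 + R(O(5), 69)) = sqrt(34315 + (-221 - 1*5)) = sqrt(34315 + (-221 - 5)) = sqrt(34315 - 226) = sqrt(34089)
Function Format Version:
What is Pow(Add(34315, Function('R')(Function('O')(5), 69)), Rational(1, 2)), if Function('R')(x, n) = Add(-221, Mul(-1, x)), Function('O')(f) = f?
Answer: Pow(34089, Rational(1, 2)) ≈ 184.63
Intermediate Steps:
Pow(Add(34315, Function('R')(Function('O')(5), 69)), Rational(1, 2)) = Pow(Add(34315, Add(-221, Mul(-1, 5))), Rational(1, 2)) = Pow(Add(34315, Add(-221, -5)), Rational(1, 2)) = Pow(Add(34315, -226), Rational(1, 2)) = Pow(34089, Rational(1, 2))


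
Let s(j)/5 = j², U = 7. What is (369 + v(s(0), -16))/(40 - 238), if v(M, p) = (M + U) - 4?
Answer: -62/33 ≈ -1.8788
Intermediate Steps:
s(j) = 5*j²
v(M, p) = 3 + M (v(M, p) = (M + 7) - 4 = (7 + M) - 4 = 3 + M)
(369 + v(s(0), -16))/(40 - 238) = (369 + (3 + 5*0²))/(40 - 238) = (369 + (3 + 5*0))/(-198) = (369 + (3 + 0))*(-1/198) = (369 + 3)*(-1/198) = 372*(-1/198) = -62/33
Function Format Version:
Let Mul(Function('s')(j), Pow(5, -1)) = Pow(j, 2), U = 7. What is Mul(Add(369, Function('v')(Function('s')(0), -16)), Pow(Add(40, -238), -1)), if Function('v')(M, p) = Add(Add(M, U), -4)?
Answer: Rational(-62, 33) ≈ -1.8788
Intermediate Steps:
Function('s')(j) = Mul(5, Pow(j, 2))
Function('v')(M, p) = Add(3, M) (Function('v')(M, p) = Add(Add(M, 7), -4) = Add(Add(7, M), -4) = Add(3, M))
Mul(Add(369, Function('v')(Function('s')(0), -16)), Pow(Add(40, -238), -1)) = Mul(Add(369, Add(3, Mul(5, Pow(0, 2)))), Pow(Add(40, -238), -1)) = Mul(Add(369, Add(3, Mul(5, 0))), Pow(-198, -1)) = Mul(Add(369, Add(3, 0)), Rational(-1, 198)) = Mul(Add(369, 3), Rational(-1, 198)) = Mul(372, Rational(-1, 198)) = Rational(-62, 33)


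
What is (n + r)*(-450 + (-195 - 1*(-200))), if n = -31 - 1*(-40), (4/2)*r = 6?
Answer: -5340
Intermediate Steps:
r = 3 (r = (1/2)*6 = 3)
n = 9 (n = -31 + 40 = 9)
(n + r)*(-450 + (-195 - 1*(-200))) = (9 + 3)*(-450 + (-195 - 1*(-200))) = 12*(-450 + (-195 + 200)) = 12*(-450 + 5) = 12*(-445) = -5340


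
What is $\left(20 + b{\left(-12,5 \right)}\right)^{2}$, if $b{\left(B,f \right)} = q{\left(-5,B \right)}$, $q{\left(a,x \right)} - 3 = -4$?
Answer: $361$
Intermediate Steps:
$q{\left(a,x \right)} = -1$ ($q{\left(a,x \right)} = 3 - 4 = -1$)
$b{\left(B,f \right)} = -1$
$\left(20 + b{\left(-12,5 \right)}\right)^{2} = \left(20 - 1\right)^{2} = 19^{2} = 361$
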